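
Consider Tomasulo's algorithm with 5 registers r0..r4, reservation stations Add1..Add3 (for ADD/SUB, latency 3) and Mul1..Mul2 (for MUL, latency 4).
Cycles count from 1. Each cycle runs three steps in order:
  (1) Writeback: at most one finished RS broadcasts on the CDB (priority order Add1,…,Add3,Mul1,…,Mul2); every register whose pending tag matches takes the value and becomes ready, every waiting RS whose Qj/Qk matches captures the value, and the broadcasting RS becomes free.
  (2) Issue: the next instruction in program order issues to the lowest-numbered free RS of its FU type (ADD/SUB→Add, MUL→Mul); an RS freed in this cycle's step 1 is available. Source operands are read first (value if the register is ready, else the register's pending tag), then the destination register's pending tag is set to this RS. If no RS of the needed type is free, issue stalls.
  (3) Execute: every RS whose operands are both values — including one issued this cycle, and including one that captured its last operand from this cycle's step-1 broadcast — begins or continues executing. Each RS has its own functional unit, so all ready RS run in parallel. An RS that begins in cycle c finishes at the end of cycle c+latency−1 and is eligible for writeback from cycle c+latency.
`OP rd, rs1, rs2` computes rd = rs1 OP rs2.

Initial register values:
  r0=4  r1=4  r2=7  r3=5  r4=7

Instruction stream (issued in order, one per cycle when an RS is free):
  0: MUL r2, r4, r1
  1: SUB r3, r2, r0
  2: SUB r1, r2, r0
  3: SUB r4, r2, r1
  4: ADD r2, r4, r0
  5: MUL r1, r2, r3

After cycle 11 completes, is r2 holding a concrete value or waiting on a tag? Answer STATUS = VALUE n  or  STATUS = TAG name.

STATUS = TAG Add1

c1: issue MUL r2<-Mul1 | r0:4,r1:4,r2:Mul1,r3:5,r4:7
c2: issue SUB r3<-Add1 | r0:4,r1:4,r2:Mul1,r3:Add1,r4:7
c3: issue SUB r1<-Add2 | r0:4,r1:Add2,r2:Mul1,r3:Add1,r4:7
c4: issue SUB r4<-Add3 | r0:4,r1:Add2,r2:Mul1,r3:Add1,r4:Add3
c5: CDB Mul1=28; stall | r0:4,r1:Add2,r2:28,r3:Add1,r4:Add3
c6: stall | r0:4,r1:Add2,r2:28,r3:Add1,r4:Add3
c7: stall | r0:4,r1:Add2,r2:28,r3:Add1,r4:Add3
c8: CDB Add1=24; issue ADD r2<-Add1 | r0:4,r1:Add2,r2:Add1,r3:24,r4:Add3
c9: CDB Add2=24; issue MUL r1<-Mul1 | r0:4,r1:Mul1,r2:Add1,r3:24,r4:Add3
c10: - | r0:4,r1:Mul1,r2:Add1,r3:24,r4:Add3
c11: - | r0:4,r1:Mul1,r2:Add1,r3:24,r4:Add3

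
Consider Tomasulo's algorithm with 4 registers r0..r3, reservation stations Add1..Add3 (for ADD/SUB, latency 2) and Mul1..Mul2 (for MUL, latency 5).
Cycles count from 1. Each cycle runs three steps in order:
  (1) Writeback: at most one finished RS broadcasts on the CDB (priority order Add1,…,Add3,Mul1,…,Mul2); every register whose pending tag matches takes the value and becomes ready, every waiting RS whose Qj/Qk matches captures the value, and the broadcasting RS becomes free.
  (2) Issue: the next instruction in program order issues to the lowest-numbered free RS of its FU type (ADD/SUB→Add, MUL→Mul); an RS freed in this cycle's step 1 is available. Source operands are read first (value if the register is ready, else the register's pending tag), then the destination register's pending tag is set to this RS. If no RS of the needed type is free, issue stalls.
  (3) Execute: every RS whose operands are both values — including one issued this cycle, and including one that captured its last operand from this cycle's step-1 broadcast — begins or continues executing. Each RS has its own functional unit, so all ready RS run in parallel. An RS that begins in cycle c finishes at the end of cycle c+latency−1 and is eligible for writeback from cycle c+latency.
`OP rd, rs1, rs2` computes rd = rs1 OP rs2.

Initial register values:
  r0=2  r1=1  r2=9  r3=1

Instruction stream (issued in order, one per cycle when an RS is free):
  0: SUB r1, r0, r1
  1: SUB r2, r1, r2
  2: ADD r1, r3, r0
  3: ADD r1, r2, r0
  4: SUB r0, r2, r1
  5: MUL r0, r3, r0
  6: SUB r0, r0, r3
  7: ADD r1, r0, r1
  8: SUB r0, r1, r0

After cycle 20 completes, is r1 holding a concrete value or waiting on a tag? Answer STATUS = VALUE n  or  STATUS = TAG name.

STATUS = VALUE -9

  c1: issue SUB r1<-Add1  regs: r0:2,r1:Add1,r2:9,r3:1
  c2: issue SUB r2<-Add2  regs: r0:2,r1:Add1,r2:Add2,r3:1
  c3: CDB Add1=1; issue ADD r1<-Add1  regs: r0:2,r1:Add1,r2:Add2,r3:1
  c4: issue ADD r1<-Add3  regs: r0:2,r1:Add3,r2:Add2,r3:1
  c5: CDB Add1=3; issue SUB r0<-Add1  regs: r0:Add1,r1:Add3,r2:Add2,r3:1
  c6: CDB Add2=-8; issue MUL r0<-Mul1  regs: r0:Mul1,r1:Add3,r2:-8,r3:1
  c7: issue SUB r0<-Add2  regs: r0:Add2,r1:Add3,r2:-8,r3:1
  c8: CDB Add3=-6; issue ADD r1<-Add3  regs: r0:Add2,r1:Add3,r2:-8,r3:1
  c9: stall  regs: r0:Add2,r1:Add3,r2:-8,r3:1
  c10: CDB Add1=-2; issue SUB r0<-Add1  regs: r0:Add1,r1:Add3,r2:-8,r3:1
  c11: -  regs: r0:Add1,r1:Add3,r2:-8,r3:1
  c12: -  regs: r0:Add1,r1:Add3,r2:-8,r3:1
  c13: -  regs: r0:Add1,r1:Add3,r2:-8,r3:1
  c14: -  regs: r0:Add1,r1:Add3,r2:-8,r3:1
  c15: CDB Mul1=-2  regs: r0:Add1,r1:Add3,r2:-8,r3:1
  c16: -  regs: r0:Add1,r1:Add3,r2:-8,r3:1
  c17: CDB Add2=-3  regs: r0:Add1,r1:Add3,r2:-8,r3:1
  c18: -  regs: r0:Add1,r1:Add3,r2:-8,r3:1
  c19: CDB Add3=-9  regs: r0:Add1,r1:-9,r2:-8,r3:1
  c20: -  regs: r0:Add1,r1:-9,r2:-8,r3:1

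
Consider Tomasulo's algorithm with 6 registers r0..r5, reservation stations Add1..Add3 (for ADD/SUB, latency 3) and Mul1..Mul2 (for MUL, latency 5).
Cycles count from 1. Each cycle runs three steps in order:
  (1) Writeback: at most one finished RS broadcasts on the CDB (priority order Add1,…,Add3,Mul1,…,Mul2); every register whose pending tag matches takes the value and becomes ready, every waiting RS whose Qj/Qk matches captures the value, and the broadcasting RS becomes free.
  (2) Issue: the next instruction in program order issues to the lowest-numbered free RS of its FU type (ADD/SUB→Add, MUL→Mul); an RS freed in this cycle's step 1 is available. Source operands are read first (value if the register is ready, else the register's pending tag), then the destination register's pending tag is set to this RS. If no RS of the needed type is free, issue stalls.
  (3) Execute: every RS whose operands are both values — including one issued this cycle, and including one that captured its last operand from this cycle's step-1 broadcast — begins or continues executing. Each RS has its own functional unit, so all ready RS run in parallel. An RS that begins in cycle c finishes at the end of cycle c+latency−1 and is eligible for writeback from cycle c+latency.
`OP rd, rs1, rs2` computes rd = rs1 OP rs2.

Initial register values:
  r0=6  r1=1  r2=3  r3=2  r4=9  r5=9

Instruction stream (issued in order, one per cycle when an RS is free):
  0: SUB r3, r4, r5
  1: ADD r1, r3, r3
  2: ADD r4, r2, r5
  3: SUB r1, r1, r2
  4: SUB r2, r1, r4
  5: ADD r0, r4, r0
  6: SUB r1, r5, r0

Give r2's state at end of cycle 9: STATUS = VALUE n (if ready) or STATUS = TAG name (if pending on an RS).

c1: issue SUB r3<-Add1 | r0:6,r1:1,r2:3,r3:Add1,r4:9,r5:9
c2: issue ADD r1<-Add2 | r0:6,r1:Add2,r2:3,r3:Add1,r4:9,r5:9
c3: issue ADD r4<-Add3 | r0:6,r1:Add2,r2:3,r3:Add1,r4:Add3,r5:9
c4: CDB Add1=0; issue SUB r1<-Add1 | r0:6,r1:Add1,r2:3,r3:0,r4:Add3,r5:9
c5: stall | r0:6,r1:Add1,r2:3,r3:0,r4:Add3,r5:9
c6: CDB Add3=12; issue SUB r2<-Add3 | r0:6,r1:Add1,r2:Add3,r3:0,r4:12,r5:9
c7: CDB Add2=0; issue ADD r0<-Add2 | r0:Add2,r1:Add1,r2:Add3,r3:0,r4:12,r5:9
c8: stall | r0:Add2,r1:Add1,r2:Add3,r3:0,r4:12,r5:9
c9: stall | r0:Add2,r1:Add1,r2:Add3,r3:0,r4:12,r5:9

STATUS = TAG Add3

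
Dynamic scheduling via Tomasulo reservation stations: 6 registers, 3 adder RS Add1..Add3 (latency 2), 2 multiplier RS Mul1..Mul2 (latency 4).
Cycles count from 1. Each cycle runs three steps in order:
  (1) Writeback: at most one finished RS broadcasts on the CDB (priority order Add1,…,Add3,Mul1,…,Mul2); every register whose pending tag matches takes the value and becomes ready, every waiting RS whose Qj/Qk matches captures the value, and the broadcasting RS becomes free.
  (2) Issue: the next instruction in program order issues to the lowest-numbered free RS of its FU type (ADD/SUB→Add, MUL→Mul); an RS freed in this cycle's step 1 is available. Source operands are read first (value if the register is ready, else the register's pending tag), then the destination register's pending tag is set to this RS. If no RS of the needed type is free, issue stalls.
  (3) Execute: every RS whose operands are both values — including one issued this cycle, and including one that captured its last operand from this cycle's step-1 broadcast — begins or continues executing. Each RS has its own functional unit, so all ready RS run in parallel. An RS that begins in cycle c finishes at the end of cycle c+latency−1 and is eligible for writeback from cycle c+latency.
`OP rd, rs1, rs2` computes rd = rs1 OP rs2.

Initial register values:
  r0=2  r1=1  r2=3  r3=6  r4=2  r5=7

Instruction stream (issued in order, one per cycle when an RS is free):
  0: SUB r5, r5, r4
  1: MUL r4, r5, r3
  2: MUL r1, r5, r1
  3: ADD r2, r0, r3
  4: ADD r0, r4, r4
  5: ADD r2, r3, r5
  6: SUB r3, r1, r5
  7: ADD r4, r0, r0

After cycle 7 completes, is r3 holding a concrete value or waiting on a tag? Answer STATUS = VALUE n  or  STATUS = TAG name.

STATUS = TAG Add3

c1: issue SUB r5<-Add1 | r0:2,r1:1,r2:3,r3:6,r4:2,r5:Add1
c2: issue MUL r4<-Mul1 | r0:2,r1:1,r2:3,r3:6,r4:Mul1,r5:Add1
c3: CDB Add1=5; issue MUL r1<-Mul2 | r0:2,r1:Mul2,r2:3,r3:6,r4:Mul1,r5:5
c4: issue ADD r2<-Add1 | r0:2,r1:Mul2,r2:Add1,r3:6,r4:Mul1,r5:5
c5: issue ADD r0<-Add2 | r0:Add2,r1:Mul2,r2:Add1,r3:6,r4:Mul1,r5:5
c6: CDB Add1=8; issue ADD r2<-Add1 | r0:Add2,r1:Mul2,r2:Add1,r3:6,r4:Mul1,r5:5
c7: CDB Mul1=30; issue SUB r3<-Add3 | r0:Add2,r1:Mul2,r2:Add1,r3:Add3,r4:30,r5:5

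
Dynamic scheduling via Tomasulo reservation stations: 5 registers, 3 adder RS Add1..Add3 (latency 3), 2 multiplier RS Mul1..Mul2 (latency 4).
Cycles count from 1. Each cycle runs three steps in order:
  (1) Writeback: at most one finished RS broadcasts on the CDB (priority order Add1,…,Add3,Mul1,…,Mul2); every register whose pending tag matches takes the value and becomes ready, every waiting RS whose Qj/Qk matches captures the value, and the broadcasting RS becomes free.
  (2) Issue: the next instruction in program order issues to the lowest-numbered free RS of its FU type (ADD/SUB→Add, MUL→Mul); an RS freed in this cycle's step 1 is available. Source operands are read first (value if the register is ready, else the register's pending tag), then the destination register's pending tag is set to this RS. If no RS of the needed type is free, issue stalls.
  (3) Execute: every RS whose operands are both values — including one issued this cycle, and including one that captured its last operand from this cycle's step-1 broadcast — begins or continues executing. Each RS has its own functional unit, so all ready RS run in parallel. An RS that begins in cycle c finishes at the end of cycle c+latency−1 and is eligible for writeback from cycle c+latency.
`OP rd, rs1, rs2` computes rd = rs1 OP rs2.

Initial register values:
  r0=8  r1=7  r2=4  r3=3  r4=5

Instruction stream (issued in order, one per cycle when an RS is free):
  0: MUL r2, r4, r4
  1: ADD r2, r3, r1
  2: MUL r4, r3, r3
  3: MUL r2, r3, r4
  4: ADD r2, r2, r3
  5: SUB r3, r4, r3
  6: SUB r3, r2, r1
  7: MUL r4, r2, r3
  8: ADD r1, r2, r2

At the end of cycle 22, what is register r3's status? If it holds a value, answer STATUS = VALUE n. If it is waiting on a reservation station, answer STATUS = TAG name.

STATUS = VALUE 23

cycle 1: issue MUL r2<-Mul1 // r0:8,r1:7,r2:Mul1,r3:3,r4:5
cycle 2: issue ADD r2<-Add1 // r0:8,r1:7,r2:Add1,r3:3,r4:5
cycle 3: issue MUL r4<-Mul2 // r0:8,r1:7,r2:Add1,r3:3,r4:Mul2
cycle 4: stall // r0:8,r1:7,r2:Add1,r3:3,r4:Mul2
cycle 5: CDB Add1=10; stall // r0:8,r1:7,r2:10,r3:3,r4:Mul2
cycle 6: CDB Mul1=25; issue MUL r2<-Mul1 // r0:8,r1:7,r2:Mul1,r3:3,r4:Mul2
cycle 7: CDB Mul2=9; issue ADD r2<-Add1 // r0:8,r1:7,r2:Add1,r3:3,r4:9
cycle 8: issue SUB r3<-Add2 // r0:8,r1:7,r2:Add1,r3:Add2,r4:9
cycle 9: issue SUB r3<-Add3 // r0:8,r1:7,r2:Add1,r3:Add3,r4:9
cycle 10: issue MUL r4<-Mul2 // r0:8,r1:7,r2:Add1,r3:Add3,r4:Mul2
cycle 11: CDB Add2=6; issue ADD r1<-Add2 // r0:8,r1:Add2,r2:Add1,r3:Add3,r4:Mul2
cycle 12: CDB Mul1=27 // r0:8,r1:Add2,r2:Add1,r3:Add3,r4:Mul2
cycle 13: - // r0:8,r1:Add2,r2:Add1,r3:Add3,r4:Mul2
cycle 14: - // r0:8,r1:Add2,r2:Add1,r3:Add3,r4:Mul2
cycle 15: CDB Add1=30 // r0:8,r1:Add2,r2:30,r3:Add3,r4:Mul2
cycle 16: - // r0:8,r1:Add2,r2:30,r3:Add3,r4:Mul2
cycle 17: - // r0:8,r1:Add2,r2:30,r3:Add3,r4:Mul2
cycle 18: CDB Add2=60 // r0:8,r1:60,r2:30,r3:Add3,r4:Mul2
cycle 19: CDB Add3=23 // r0:8,r1:60,r2:30,r3:23,r4:Mul2
cycle 20: - // r0:8,r1:60,r2:30,r3:23,r4:Mul2
cycle 21: - // r0:8,r1:60,r2:30,r3:23,r4:Mul2
cycle 22: - // r0:8,r1:60,r2:30,r3:23,r4:Mul2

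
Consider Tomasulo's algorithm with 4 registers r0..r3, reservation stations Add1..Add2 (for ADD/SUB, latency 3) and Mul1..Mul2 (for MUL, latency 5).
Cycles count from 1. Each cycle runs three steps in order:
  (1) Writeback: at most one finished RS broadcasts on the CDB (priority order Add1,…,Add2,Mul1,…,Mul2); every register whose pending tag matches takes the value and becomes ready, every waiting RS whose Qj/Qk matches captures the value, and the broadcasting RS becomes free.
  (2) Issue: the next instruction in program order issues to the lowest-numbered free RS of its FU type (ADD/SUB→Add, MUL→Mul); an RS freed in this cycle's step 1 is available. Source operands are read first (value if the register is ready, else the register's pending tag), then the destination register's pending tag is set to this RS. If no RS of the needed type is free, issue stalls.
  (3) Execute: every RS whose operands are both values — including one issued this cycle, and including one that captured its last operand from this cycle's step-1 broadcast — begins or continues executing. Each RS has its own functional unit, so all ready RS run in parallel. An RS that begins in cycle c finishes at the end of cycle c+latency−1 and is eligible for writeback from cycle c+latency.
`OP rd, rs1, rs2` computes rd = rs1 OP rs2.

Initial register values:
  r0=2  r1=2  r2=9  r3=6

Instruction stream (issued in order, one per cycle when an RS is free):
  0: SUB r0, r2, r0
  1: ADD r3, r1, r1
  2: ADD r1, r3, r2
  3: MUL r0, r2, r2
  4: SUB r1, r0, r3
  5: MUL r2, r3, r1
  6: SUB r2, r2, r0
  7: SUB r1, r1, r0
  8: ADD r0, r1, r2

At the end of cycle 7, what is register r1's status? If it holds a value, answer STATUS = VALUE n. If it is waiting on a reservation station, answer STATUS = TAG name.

cycle 1: issue SUB r0<-Add1 // r0:Add1,r1:2,r2:9,r3:6
cycle 2: issue ADD r3<-Add2 // r0:Add1,r1:2,r2:9,r3:Add2
cycle 3: stall // r0:Add1,r1:2,r2:9,r3:Add2
cycle 4: CDB Add1=7; issue ADD r1<-Add1 // r0:7,r1:Add1,r2:9,r3:Add2
cycle 5: CDB Add2=4; issue MUL r0<-Mul1 // r0:Mul1,r1:Add1,r2:9,r3:4
cycle 6: issue SUB r1<-Add2 // r0:Mul1,r1:Add2,r2:9,r3:4
cycle 7: issue MUL r2<-Mul2 // r0:Mul1,r1:Add2,r2:Mul2,r3:4

STATUS = TAG Add2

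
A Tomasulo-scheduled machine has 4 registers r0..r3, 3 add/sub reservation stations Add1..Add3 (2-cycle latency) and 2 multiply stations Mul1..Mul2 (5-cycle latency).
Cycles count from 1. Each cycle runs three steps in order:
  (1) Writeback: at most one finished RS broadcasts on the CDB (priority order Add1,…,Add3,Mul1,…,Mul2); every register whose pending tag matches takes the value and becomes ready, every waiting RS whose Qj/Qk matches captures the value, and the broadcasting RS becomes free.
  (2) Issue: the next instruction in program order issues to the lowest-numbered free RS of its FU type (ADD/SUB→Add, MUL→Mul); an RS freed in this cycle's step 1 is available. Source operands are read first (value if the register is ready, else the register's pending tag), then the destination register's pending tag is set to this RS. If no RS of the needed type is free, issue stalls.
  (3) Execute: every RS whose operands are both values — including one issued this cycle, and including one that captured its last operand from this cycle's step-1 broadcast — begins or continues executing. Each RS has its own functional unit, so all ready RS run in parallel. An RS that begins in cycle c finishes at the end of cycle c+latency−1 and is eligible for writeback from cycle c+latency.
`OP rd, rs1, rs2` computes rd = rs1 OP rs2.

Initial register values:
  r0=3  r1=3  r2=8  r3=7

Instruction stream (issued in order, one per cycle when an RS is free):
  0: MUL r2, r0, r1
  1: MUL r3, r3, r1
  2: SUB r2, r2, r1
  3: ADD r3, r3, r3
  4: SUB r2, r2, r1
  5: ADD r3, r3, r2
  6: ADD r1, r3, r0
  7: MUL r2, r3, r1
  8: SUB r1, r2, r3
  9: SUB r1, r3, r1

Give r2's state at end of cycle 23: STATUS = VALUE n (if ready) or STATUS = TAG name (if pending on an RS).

  c1: issue MUL r2<-Mul1  regs: r0:3,r1:3,r2:Mul1,r3:7
  c2: issue MUL r3<-Mul2  regs: r0:3,r1:3,r2:Mul1,r3:Mul2
  c3: issue SUB r2<-Add1  regs: r0:3,r1:3,r2:Add1,r3:Mul2
  c4: issue ADD r3<-Add2  regs: r0:3,r1:3,r2:Add1,r3:Add2
  c5: issue SUB r2<-Add3  regs: r0:3,r1:3,r2:Add3,r3:Add2
  c6: CDB Mul1=9; stall  regs: r0:3,r1:3,r2:Add3,r3:Add2
  c7: CDB Mul2=21; stall  regs: r0:3,r1:3,r2:Add3,r3:Add2
  c8: CDB Add1=6; issue ADD r3<-Add1  regs: r0:3,r1:3,r2:Add3,r3:Add1
  c9: CDB Add2=42; issue ADD r1<-Add2  regs: r0:3,r1:Add2,r2:Add3,r3:Add1
  c10: CDB Add3=3; issue MUL r2<-Mul1  regs: r0:3,r1:Add2,r2:Mul1,r3:Add1
  c11: issue SUB r1<-Add3  regs: r0:3,r1:Add3,r2:Mul1,r3:Add1
  c12: CDB Add1=45; issue SUB r1<-Add1  regs: r0:3,r1:Add1,r2:Mul1,r3:45
  c13: -  regs: r0:3,r1:Add1,r2:Mul1,r3:45
  c14: CDB Add2=48  regs: r0:3,r1:Add1,r2:Mul1,r3:45
  c15: -  regs: r0:3,r1:Add1,r2:Mul1,r3:45
  c16: -  regs: r0:3,r1:Add1,r2:Mul1,r3:45
  c17: -  regs: r0:3,r1:Add1,r2:Mul1,r3:45
  c18: -  regs: r0:3,r1:Add1,r2:Mul1,r3:45
  c19: CDB Mul1=2160  regs: r0:3,r1:Add1,r2:2160,r3:45
  c20: -  regs: r0:3,r1:Add1,r2:2160,r3:45
  c21: CDB Add3=2115  regs: r0:3,r1:Add1,r2:2160,r3:45
  c22: -  regs: r0:3,r1:Add1,r2:2160,r3:45
  c23: CDB Add1=-2070  regs: r0:3,r1:-2070,r2:2160,r3:45

STATUS = VALUE 2160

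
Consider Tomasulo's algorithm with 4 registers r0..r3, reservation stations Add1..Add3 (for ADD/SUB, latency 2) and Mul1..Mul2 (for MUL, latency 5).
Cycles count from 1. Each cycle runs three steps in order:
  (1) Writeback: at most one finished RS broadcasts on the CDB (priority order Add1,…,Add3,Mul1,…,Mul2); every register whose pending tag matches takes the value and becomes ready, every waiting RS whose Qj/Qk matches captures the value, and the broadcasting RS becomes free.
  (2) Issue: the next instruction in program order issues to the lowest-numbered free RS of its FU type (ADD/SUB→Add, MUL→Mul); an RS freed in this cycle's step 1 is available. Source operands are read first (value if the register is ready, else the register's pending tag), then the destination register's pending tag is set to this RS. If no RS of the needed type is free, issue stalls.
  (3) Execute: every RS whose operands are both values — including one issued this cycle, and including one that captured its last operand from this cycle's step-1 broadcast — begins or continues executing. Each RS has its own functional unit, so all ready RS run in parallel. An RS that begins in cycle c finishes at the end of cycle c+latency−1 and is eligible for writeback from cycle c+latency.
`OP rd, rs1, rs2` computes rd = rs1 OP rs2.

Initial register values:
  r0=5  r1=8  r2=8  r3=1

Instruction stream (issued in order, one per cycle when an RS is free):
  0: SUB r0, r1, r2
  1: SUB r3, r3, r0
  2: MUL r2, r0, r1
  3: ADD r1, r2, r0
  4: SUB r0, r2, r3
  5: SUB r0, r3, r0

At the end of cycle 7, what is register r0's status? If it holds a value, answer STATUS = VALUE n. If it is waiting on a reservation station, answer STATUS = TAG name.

STATUS = TAG Add3

c1: issue SUB r0<-Add1 | r0:Add1,r1:8,r2:8,r3:1
c2: issue SUB r3<-Add2 | r0:Add1,r1:8,r2:8,r3:Add2
c3: CDB Add1=0; issue MUL r2<-Mul1 | r0:0,r1:8,r2:Mul1,r3:Add2
c4: issue ADD r1<-Add1 | r0:0,r1:Add1,r2:Mul1,r3:Add2
c5: CDB Add2=1; issue SUB r0<-Add2 | r0:Add2,r1:Add1,r2:Mul1,r3:1
c6: issue SUB r0<-Add3 | r0:Add3,r1:Add1,r2:Mul1,r3:1
c7: - | r0:Add3,r1:Add1,r2:Mul1,r3:1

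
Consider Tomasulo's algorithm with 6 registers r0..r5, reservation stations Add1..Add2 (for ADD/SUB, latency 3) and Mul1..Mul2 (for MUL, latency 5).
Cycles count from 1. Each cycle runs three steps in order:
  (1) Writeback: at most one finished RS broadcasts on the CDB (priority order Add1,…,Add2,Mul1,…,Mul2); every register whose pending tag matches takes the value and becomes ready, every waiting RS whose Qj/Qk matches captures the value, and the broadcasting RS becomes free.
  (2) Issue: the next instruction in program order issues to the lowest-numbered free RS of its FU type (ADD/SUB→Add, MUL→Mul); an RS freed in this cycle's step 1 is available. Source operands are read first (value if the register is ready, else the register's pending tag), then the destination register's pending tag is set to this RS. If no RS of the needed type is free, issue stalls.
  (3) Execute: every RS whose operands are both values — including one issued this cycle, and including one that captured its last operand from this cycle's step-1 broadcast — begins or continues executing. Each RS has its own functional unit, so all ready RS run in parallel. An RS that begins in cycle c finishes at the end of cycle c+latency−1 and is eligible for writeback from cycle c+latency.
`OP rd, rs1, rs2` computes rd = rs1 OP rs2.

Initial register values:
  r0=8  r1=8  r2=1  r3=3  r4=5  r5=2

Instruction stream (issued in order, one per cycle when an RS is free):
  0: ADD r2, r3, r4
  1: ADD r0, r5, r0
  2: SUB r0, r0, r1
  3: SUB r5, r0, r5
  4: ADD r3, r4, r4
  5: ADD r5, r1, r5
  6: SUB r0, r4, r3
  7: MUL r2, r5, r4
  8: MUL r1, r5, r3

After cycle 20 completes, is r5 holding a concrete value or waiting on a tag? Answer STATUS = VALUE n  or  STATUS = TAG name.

  c1: issue ADD r2<-Add1  regs: r0:8,r1:8,r2:Add1,r3:3,r4:5,r5:2
  c2: issue ADD r0<-Add2  regs: r0:Add2,r1:8,r2:Add1,r3:3,r4:5,r5:2
  c3: stall  regs: r0:Add2,r1:8,r2:Add1,r3:3,r4:5,r5:2
  c4: CDB Add1=8; issue SUB r0<-Add1  regs: r0:Add1,r1:8,r2:8,r3:3,r4:5,r5:2
  c5: CDB Add2=10; issue SUB r5<-Add2  regs: r0:Add1,r1:8,r2:8,r3:3,r4:5,r5:Add2
  c6: stall  regs: r0:Add1,r1:8,r2:8,r3:3,r4:5,r5:Add2
  c7: stall  regs: r0:Add1,r1:8,r2:8,r3:3,r4:5,r5:Add2
  c8: CDB Add1=2; issue ADD r3<-Add1  regs: r0:2,r1:8,r2:8,r3:Add1,r4:5,r5:Add2
  c9: stall  regs: r0:2,r1:8,r2:8,r3:Add1,r4:5,r5:Add2
  c10: stall  regs: r0:2,r1:8,r2:8,r3:Add1,r4:5,r5:Add2
  c11: CDB Add1=10; issue ADD r5<-Add1  regs: r0:2,r1:8,r2:8,r3:10,r4:5,r5:Add1
  c12: CDB Add2=0; issue SUB r0<-Add2  regs: r0:Add2,r1:8,r2:8,r3:10,r4:5,r5:Add1
  c13: issue MUL r2<-Mul1  regs: r0:Add2,r1:8,r2:Mul1,r3:10,r4:5,r5:Add1
  c14: issue MUL r1<-Mul2  regs: r0:Add2,r1:Mul2,r2:Mul1,r3:10,r4:5,r5:Add1
  c15: CDB Add1=8  regs: r0:Add2,r1:Mul2,r2:Mul1,r3:10,r4:5,r5:8
  c16: CDB Add2=-5  regs: r0:-5,r1:Mul2,r2:Mul1,r3:10,r4:5,r5:8
  c17: -  regs: r0:-5,r1:Mul2,r2:Mul1,r3:10,r4:5,r5:8
  c18: -  regs: r0:-5,r1:Mul2,r2:Mul1,r3:10,r4:5,r5:8
  c19: -  regs: r0:-5,r1:Mul2,r2:Mul1,r3:10,r4:5,r5:8
  c20: CDB Mul1=40  regs: r0:-5,r1:Mul2,r2:40,r3:10,r4:5,r5:8

STATUS = VALUE 8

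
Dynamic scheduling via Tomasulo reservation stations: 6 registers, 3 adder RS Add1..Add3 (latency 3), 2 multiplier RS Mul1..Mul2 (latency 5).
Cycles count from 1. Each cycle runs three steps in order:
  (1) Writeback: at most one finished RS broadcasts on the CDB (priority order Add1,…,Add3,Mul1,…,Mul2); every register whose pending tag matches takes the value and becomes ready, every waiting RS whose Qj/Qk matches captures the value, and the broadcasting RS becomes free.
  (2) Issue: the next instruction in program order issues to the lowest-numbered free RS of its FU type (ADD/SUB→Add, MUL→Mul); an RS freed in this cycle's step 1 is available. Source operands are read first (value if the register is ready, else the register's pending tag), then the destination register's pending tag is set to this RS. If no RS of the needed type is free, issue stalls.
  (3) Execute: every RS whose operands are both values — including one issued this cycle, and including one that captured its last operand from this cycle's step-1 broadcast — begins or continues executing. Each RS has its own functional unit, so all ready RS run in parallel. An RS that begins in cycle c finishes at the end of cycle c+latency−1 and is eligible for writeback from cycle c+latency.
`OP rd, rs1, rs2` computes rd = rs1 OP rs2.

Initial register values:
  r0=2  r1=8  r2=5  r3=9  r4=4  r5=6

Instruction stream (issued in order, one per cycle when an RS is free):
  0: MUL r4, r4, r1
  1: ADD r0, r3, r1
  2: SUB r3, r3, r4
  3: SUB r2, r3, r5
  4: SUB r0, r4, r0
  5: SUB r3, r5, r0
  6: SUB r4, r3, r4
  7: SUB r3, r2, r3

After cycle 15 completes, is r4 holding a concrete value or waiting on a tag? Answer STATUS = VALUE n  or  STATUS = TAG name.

c1: issue MUL r4<-Mul1 | r0:2,r1:8,r2:5,r3:9,r4:Mul1,r5:6
c2: issue ADD r0<-Add1 | r0:Add1,r1:8,r2:5,r3:9,r4:Mul1,r5:6
c3: issue SUB r3<-Add2 | r0:Add1,r1:8,r2:5,r3:Add2,r4:Mul1,r5:6
c4: issue SUB r2<-Add3 | r0:Add1,r1:8,r2:Add3,r3:Add2,r4:Mul1,r5:6
c5: CDB Add1=17; issue SUB r0<-Add1 | r0:Add1,r1:8,r2:Add3,r3:Add2,r4:Mul1,r5:6
c6: CDB Mul1=32; stall | r0:Add1,r1:8,r2:Add3,r3:Add2,r4:32,r5:6
c7: stall | r0:Add1,r1:8,r2:Add3,r3:Add2,r4:32,r5:6
c8: stall | r0:Add1,r1:8,r2:Add3,r3:Add2,r4:32,r5:6
c9: CDB Add1=15; issue SUB r3<-Add1 | r0:15,r1:8,r2:Add3,r3:Add1,r4:32,r5:6
c10: CDB Add2=-23; issue SUB r4<-Add2 | r0:15,r1:8,r2:Add3,r3:Add1,r4:Add2,r5:6
c11: stall | r0:15,r1:8,r2:Add3,r3:Add1,r4:Add2,r5:6
c12: CDB Add1=-9; issue SUB r3<-Add1 | r0:15,r1:8,r2:Add3,r3:Add1,r4:Add2,r5:6
c13: CDB Add3=-29 | r0:15,r1:8,r2:-29,r3:Add1,r4:Add2,r5:6
c14: - | r0:15,r1:8,r2:-29,r3:Add1,r4:Add2,r5:6
c15: CDB Add2=-41 | r0:15,r1:8,r2:-29,r3:Add1,r4:-41,r5:6

STATUS = VALUE -41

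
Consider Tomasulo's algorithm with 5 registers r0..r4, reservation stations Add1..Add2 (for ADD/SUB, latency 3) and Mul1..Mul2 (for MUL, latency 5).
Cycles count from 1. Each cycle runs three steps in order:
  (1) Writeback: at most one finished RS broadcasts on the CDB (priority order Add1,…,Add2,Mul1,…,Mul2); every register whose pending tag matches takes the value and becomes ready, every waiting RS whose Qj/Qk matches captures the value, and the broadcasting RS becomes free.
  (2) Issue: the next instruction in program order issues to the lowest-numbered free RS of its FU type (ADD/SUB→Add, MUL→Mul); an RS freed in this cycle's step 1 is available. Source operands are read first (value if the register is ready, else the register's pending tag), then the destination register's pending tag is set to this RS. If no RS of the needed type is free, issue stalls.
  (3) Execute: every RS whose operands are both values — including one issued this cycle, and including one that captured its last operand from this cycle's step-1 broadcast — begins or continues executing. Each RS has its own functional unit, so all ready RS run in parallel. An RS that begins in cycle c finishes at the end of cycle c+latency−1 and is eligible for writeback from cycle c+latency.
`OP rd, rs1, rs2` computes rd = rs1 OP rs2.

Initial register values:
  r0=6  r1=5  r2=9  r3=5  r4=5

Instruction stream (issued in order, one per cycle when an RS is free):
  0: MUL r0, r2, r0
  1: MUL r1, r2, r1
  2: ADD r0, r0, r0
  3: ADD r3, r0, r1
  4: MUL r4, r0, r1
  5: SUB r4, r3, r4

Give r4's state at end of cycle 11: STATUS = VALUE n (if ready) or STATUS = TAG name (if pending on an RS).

c1: issue MUL r0<-Mul1 | r0:Mul1,r1:5,r2:9,r3:5,r4:5
c2: issue MUL r1<-Mul2 | r0:Mul1,r1:Mul2,r2:9,r3:5,r4:5
c3: issue ADD r0<-Add1 | r0:Add1,r1:Mul2,r2:9,r3:5,r4:5
c4: issue ADD r3<-Add2 | r0:Add1,r1:Mul2,r2:9,r3:Add2,r4:5
c5: stall | r0:Add1,r1:Mul2,r2:9,r3:Add2,r4:5
c6: CDB Mul1=54; issue MUL r4<-Mul1 | r0:Add1,r1:Mul2,r2:9,r3:Add2,r4:Mul1
c7: CDB Mul2=45; stall | r0:Add1,r1:45,r2:9,r3:Add2,r4:Mul1
c8: stall | r0:Add1,r1:45,r2:9,r3:Add2,r4:Mul1
c9: CDB Add1=108; issue SUB r4<-Add1 | r0:108,r1:45,r2:9,r3:Add2,r4:Add1
c10: - | r0:108,r1:45,r2:9,r3:Add2,r4:Add1
c11: - | r0:108,r1:45,r2:9,r3:Add2,r4:Add1

STATUS = TAG Add1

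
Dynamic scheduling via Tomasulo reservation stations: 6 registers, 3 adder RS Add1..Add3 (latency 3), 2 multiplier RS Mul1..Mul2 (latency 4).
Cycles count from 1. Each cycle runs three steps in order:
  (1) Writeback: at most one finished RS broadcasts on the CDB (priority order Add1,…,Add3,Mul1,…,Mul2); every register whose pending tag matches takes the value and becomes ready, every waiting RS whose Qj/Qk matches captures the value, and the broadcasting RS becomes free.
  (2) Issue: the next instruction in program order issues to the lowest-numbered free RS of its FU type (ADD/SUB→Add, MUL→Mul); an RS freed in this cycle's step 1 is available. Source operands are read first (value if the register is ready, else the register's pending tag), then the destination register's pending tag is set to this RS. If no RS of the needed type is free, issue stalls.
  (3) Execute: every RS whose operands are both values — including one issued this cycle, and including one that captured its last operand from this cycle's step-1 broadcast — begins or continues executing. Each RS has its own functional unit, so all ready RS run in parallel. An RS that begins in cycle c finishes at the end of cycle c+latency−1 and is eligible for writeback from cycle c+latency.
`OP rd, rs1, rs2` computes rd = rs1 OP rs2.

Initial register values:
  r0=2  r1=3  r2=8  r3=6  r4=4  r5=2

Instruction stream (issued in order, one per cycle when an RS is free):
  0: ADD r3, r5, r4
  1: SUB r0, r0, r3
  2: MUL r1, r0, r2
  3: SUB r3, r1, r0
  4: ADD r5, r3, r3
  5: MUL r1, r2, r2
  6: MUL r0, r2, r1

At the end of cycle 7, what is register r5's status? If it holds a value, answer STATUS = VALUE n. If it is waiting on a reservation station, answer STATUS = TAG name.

cycle 1: issue ADD r3<-Add1 // r0:2,r1:3,r2:8,r3:Add1,r4:4,r5:2
cycle 2: issue SUB r0<-Add2 // r0:Add2,r1:3,r2:8,r3:Add1,r4:4,r5:2
cycle 3: issue MUL r1<-Mul1 // r0:Add2,r1:Mul1,r2:8,r3:Add1,r4:4,r5:2
cycle 4: CDB Add1=6; issue SUB r3<-Add1 // r0:Add2,r1:Mul1,r2:8,r3:Add1,r4:4,r5:2
cycle 5: issue ADD r5<-Add3 // r0:Add2,r1:Mul1,r2:8,r3:Add1,r4:4,r5:Add3
cycle 6: issue MUL r1<-Mul2 // r0:Add2,r1:Mul2,r2:8,r3:Add1,r4:4,r5:Add3
cycle 7: CDB Add2=-4; stall // r0:-4,r1:Mul2,r2:8,r3:Add1,r4:4,r5:Add3

STATUS = TAG Add3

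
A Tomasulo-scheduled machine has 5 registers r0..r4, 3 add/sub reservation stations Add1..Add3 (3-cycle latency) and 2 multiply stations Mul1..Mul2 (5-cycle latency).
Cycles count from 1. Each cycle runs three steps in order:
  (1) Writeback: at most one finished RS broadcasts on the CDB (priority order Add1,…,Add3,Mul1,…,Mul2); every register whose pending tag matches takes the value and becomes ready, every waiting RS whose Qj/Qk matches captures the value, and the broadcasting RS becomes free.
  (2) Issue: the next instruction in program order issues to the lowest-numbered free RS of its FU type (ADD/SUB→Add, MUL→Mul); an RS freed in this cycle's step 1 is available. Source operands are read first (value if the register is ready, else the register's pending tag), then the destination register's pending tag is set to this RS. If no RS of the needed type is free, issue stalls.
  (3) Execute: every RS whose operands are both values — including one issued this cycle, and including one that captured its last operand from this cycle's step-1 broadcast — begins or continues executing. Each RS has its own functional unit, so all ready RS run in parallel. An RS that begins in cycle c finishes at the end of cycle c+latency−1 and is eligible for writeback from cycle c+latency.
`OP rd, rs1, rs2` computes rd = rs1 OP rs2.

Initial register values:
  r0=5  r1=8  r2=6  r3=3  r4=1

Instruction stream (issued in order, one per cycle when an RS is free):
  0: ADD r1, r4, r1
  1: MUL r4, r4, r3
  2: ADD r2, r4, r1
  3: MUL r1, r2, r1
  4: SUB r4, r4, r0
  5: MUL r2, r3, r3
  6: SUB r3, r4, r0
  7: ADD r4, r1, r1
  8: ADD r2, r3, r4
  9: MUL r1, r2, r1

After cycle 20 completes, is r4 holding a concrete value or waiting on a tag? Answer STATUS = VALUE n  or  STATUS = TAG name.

STATUS = VALUE 216

  c1: issue ADD r1<-Add1  regs: r0:5,r1:Add1,r2:6,r3:3,r4:1
  c2: issue MUL r4<-Mul1  regs: r0:5,r1:Add1,r2:6,r3:3,r4:Mul1
  c3: issue ADD r2<-Add2  regs: r0:5,r1:Add1,r2:Add2,r3:3,r4:Mul1
  c4: CDB Add1=9; issue MUL r1<-Mul2  regs: r0:5,r1:Mul2,r2:Add2,r3:3,r4:Mul1
  c5: issue SUB r4<-Add1  regs: r0:5,r1:Mul2,r2:Add2,r3:3,r4:Add1
  c6: stall  regs: r0:5,r1:Mul2,r2:Add2,r3:3,r4:Add1
  c7: CDB Mul1=3; issue MUL r2<-Mul1  regs: r0:5,r1:Mul2,r2:Mul1,r3:3,r4:Add1
  c8: issue SUB r3<-Add3  regs: r0:5,r1:Mul2,r2:Mul1,r3:Add3,r4:Add1
  c9: stall  regs: r0:5,r1:Mul2,r2:Mul1,r3:Add3,r4:Add1
  c10: CDB Add1=-2; issue ADD r4<-Add1  regs: r0:5,r1:Mul2,r2:Mul1,r3:Add3,r4:Add1
  c11: CDB Add2=12; issue ADD r2<-Add2  regs: r0:5,r1:Mul2,r2:Add2,r3:Add3,r4:Add1
  c12: CDB Mul1=9; issue MUL r1<-Mul1  regs: r0:5,r1:Mul1,r2:Add2,r3:Add3,r4:Add1
  c13: CDB Add3=-7  regs: r0:5,r1:Mul1,r2:Add2,r3:-7,r4:Add1
  c14: -  regs: r0:5,r1:Mul1,r2:Add2,r3:-7,r4:Add1
  c15: -  regs: r0:5,r1:Mul1,r2:Add2,r3:-7,r4:Add1
  c16: CDB Mul2=108  regs: r0:5,r1:Mul1,r2:Add2,r3:-7,r4:Add1
  c17: -  regs: r0:5,r1:Mul1,r2:Add2,r3:-7,r4:Add1
  c18: -  regs: r0:5,r1:Mul1,r2:Add2,r3:-7,r4:Add1
  c19: CDB Add1=216  regs: r0:5,r1:Mul1,r2:Add2,r3:-7,r4:216
  c20: -  regs: r0:5,r1:Mul1,r2:Add2,r3:-7,r4:216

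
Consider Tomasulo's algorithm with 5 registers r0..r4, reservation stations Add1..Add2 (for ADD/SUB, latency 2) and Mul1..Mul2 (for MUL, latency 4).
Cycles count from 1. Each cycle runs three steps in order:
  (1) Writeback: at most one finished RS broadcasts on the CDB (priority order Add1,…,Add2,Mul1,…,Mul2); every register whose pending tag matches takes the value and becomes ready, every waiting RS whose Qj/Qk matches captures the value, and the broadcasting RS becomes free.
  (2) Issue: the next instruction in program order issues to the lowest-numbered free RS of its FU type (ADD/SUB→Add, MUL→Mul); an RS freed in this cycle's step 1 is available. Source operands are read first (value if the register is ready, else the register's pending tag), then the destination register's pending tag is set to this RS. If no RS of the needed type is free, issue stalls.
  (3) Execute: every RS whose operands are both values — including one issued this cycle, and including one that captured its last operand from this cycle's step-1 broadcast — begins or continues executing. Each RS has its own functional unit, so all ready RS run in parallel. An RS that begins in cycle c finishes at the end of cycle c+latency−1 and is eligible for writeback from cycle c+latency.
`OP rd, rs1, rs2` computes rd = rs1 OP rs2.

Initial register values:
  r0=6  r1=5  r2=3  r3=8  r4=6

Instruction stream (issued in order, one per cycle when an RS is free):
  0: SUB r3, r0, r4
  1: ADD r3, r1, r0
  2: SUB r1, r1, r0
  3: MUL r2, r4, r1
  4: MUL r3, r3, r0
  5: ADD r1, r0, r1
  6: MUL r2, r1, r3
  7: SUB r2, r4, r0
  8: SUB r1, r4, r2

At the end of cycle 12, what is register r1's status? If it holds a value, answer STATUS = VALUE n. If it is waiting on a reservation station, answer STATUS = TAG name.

STATUS = TAG Add2

  c1: issue SUB r3<-Add1  regs: r0:6,r1:5,r2:3,r3:Add1,r4:6
  c2: issue ADD r3<-Add2  regs: r0:6,r1:5,r2:3,r3:Add2,r4:6
  c3: CDB Add1=0; issue SUB r1<-Add1  regs: r0:6,r1:Add1,r2:3,r3:Add2,r4:6
  c4: CDB Add2=11; issue MUL r2<-Mul1  regs: r0:6,r1:Add1,r2:Mul1,r3:11,r4:6
  c5: CDB Add1=-1; issue MUL r3<-Mul2  regs: r0:6,r1:-1,r2:Mul1,r3:Mul2,r4:6
  c6: issue ADD r1<-Add1  regs: r0:6,r1:Add1,r2:Mul1,r3:Mul2,r4:6
  c7: stall  regs: r0:6,r1:Add1,r2:Mul1,r3:Mul2,r4:6
  c8: CDB Add1=5; stall  regs: r0:6,r1:5,r2:Mul1,r3:Mul2,r4:6
  c9: CDB Mul1=-6; issue MUL r2<-Mul1  regs: r0:6,r1:5,r2:Mul1,r3:Mul2,r4:6
  c10: CDB Mul2=66; issue SUB r2<-Add1  regs: r0:6,r1:5,r2:Add1,r3:66,r4:6
  c11: issue SUB r1<-Add2  regs: r0:6,r1:Add2,r2:Add1,r3:66,r4:6
  c12: CDB Add1=0  regs: r0:6,r1:Add2,r2:0,r3:66,r4:6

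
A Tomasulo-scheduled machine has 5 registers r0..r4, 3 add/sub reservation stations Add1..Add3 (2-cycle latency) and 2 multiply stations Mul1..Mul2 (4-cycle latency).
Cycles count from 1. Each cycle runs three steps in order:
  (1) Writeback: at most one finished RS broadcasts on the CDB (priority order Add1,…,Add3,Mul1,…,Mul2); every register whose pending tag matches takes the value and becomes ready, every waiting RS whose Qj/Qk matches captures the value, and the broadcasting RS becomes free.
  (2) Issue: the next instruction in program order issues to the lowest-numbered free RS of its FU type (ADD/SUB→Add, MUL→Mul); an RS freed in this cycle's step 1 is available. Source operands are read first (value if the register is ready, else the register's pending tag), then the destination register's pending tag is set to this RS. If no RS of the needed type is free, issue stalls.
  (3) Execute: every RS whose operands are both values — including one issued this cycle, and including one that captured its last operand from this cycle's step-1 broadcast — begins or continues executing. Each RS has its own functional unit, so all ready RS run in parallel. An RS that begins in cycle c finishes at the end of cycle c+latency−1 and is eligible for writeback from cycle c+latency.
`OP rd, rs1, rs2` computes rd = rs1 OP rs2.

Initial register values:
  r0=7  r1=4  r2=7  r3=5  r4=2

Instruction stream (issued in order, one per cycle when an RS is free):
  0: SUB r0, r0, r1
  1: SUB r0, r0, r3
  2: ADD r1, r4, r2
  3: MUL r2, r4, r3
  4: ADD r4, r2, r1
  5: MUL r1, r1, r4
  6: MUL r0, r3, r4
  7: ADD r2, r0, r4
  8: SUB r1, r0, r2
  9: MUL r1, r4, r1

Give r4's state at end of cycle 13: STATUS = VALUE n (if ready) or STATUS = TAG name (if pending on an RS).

c1: issue SUB r0<-Add1 | r0:Add1,r1:4,r2:7,r3:5,r4:2
c2: issue SUB r0<-Add2 | r0:Add2,r1:4,r2:7,r3:5,r4:2
c3: CDB Add1=3; issue ADD r1<-Add1 | r0:Add2,r1:Add1,r2:7,r3:5,r4:2
c4: issue MUL r2<-Mul1 | r0:Add2,r1:Add1,r2:Mul1,r3:5,r4:2
c5: CDB Add1=9; issue ADD r4<-Add1 | r0:Add2,r1:9,r2:Mul1,r3:5,r4:Add1
c6: CDB Add2=-2; issue MUL r1<-Mul2 | r0:-2,r1:Mul2,r2:Mul1,r3:5,r4:Add1
c7: stall | r0:-2,r1:Mul2,r2:Mul1,r3:5,r4:Add1
c8: CDB Mul1=10; issue MUL r0<-Mul1 | r0:Mul1,r1:Mul2,r2:10,r3:5,r4:Add1
c9: issue ADD r2<-Add2 | r0:Mul1,r1:Mul2,r2:Add2,r3:5,r4:Add1
c10: CDB Add1=19; issue SUB r1<-Add1 | r0:Mul1,r1:Add1,r2:Add2,r3:5,r4:19
c11: stall | r0:Mul1,r1:Add1,r2:Add2,r3:5,r4:19
c12: stall | r0:Mul1,r1:Add1,r2:Add2,r3:5,r4:19
c13: stall | r0:Mul1,r1:Add1,r2:Add2,r3:5,r4:19

STATUS = VALUE 19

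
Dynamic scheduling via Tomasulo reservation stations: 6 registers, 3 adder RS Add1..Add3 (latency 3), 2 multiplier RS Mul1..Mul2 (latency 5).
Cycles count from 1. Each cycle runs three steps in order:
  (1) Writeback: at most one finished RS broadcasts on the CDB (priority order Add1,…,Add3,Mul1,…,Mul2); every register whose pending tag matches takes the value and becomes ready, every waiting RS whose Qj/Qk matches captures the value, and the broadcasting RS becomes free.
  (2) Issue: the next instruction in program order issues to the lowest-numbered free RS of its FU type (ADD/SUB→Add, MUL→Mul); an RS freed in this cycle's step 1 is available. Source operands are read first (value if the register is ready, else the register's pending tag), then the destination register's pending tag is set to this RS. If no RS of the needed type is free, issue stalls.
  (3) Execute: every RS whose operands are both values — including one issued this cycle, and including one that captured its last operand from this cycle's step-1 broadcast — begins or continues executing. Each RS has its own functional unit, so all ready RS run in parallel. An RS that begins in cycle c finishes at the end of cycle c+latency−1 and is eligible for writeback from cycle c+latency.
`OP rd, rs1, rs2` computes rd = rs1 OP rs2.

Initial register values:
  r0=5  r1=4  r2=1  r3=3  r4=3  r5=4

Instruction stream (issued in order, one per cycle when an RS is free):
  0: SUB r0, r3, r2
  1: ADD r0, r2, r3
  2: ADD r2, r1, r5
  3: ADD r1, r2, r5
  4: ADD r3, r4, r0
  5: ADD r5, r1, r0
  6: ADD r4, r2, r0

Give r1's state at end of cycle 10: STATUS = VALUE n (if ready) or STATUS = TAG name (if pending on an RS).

c1: issue SUB r0<-Add1 | r0:Add1,r1:4,r2:1,r3:3,r4:3,r5:4
c2: issue ADD r0<-Add2 | r0:Add2,r1:4,r2:1,r3:3,r4:3,r5:4
c3: issue ADD r2<-Add3 | r0:Add2,r1:4,r2:Add3,r3:3,r4:3,r5:4
c4: CDB Add1=2; issue ADD r1<-Add1 | r0:Add2,r1:Add1,r2:Add3,r3:3,r4:3,r5:4
c5: CDB Add2=4; issue ADD r3<-Add2 | r0:4,r1:Add1,r2:Add3,r3:Add2,r4:3,r5:4
c6: CDB Add3=8; issue ADD r5<-Add3 | r0:4,r1:Add1,r2:8,r3:Add2,r4:3,r5:Add3
c7: stall | r0:4,r1:Add1,r2:8,r3:Add2,r4:3,r5:Add3
c8: CDB Add2=7; issue ADD r4<-Add2 | r0:4,r1:Add1,r2:8,r3:7,r4:Add2,r5:Add3
c9: CDB Add1=12 | r0:4,r1:12,r2:8,r3:7,r4:Add2,r5:Add3
c10: - | r0:4,r1:12,r2:8,r3:7,r4:Add2,r5:Add3

STATUS = VALUE 12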